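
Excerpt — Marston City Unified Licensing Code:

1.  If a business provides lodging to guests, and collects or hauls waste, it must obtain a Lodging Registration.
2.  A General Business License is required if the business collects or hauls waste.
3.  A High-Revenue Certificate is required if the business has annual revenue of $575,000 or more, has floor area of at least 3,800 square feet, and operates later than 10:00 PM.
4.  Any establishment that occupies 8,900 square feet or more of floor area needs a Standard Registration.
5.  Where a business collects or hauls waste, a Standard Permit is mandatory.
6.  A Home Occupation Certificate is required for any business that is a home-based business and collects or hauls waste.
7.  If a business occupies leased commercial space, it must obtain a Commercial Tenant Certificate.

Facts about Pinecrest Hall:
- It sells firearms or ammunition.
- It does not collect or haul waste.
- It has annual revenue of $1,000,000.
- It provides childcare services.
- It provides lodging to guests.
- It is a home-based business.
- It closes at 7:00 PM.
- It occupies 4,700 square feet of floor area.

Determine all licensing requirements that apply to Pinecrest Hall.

1. provides lodging to guests; does not collect or haul waste → Lodging Registration not required.
2. does not collect or haul waste → General Business License not required.
3. revenue $1,000,000 ≥ $575,000; floor area 4,700 square feet ≥ 3,800 square feet; closes 7:00 PM, at/before 10:00 PM → High-Revenue Certificate not required.
4. floor area 4,700 square feet < 8,900 square feet → Standard Registration not required.
5. does not collect or haul waste → Standard Permit not required.
6. is a home-based business; does not collect or haul waste → Home Occupation Certificate not required.
7. is a home-based business (not: occupies leased commercial space) → Commercial Tenant Certificate not required.

None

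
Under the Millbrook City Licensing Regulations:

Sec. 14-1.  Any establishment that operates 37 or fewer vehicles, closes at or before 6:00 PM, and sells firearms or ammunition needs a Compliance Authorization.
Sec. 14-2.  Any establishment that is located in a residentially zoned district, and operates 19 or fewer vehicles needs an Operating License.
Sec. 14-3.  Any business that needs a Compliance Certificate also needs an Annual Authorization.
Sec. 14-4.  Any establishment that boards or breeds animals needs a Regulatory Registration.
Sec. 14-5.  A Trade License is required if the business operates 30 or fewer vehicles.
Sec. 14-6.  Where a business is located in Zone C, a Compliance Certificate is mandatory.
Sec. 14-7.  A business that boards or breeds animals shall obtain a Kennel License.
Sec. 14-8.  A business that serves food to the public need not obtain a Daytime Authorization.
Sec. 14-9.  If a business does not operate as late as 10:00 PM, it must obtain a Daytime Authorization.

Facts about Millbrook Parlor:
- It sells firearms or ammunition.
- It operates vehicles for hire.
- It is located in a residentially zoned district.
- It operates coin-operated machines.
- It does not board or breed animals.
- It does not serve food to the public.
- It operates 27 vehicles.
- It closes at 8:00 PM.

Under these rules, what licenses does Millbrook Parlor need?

Sec. 14-1. vehicles 27 ≤ 37; closes 8:00 PM, after 6:00 PM; sells firearms or ammunition → Compliance Authorization not required.
Sec. 14-2. is located in a residentially zoned district; vehicles 27 > 19 → Operating License not required.
Sec. 14-3. Compliance Certificate is not required → no effect.
Sec. 14-4. does not board or breed animals → Regulatory Registration not required.
Sec. 14-5. vehicles 27 ≤ 30 → Trade License required.
Sec. 14-6. is located in a residentially zoned district (not: is located in Zone C) → Compliance Certificate not required.
Sec. 14-7. does not board or breed animals → Kennel License not required.
Sec. 14-8. does not serve food to the public → Daytime Authorization exemption does not apply.
Sec. 14-9. closes 8:00 PM, at/before 10:00 PM → Daytime Authorization required.

Daytime Authorization, Trade License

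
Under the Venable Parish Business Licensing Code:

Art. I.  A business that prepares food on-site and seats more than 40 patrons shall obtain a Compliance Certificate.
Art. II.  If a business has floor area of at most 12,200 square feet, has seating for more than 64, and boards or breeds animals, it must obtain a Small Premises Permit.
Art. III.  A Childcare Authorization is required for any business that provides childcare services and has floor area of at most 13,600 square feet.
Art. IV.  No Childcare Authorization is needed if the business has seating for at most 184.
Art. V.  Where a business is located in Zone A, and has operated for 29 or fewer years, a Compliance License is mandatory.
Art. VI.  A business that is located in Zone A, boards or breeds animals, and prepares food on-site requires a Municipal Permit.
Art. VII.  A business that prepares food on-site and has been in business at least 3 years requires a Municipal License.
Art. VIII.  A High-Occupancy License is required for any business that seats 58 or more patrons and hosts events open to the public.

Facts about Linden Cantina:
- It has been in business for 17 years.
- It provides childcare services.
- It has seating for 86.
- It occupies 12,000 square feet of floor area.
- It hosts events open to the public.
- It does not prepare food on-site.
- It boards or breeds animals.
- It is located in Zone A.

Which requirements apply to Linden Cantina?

Art. I. does not prepare food on-site; seating 86 > 40 → Compliance Certificate not required.
Art. II. floor area 12,000 square feet ≤ 12,200 square feet; seating 86 > 64; boards or breeds animals → Small Premises Permit required.
Art. III. provides childcare services; floor area 12,000 square feet ≤ 13,600 square feet → Childcare Authorization required.
Art. IV. seating 86 ≤ 184 → exempt from Childcare Authorization.
Art. V. is located in Zone A; years in business 17 ≤ 29 → Compliance License required.
Art. VI. is located in Zone A; boards or breeds animals; does not prepare food on-site → Municipal Permit not required.
Art. VII. does not prepare food on-site; years in business 17 ≥ 3 → Municipal License not required.
Art. VIII. seating 86 ≥ 58; hosts events open to the public → High-Occupancy License required.

Compliance License, High-Occupancy License, Small Premises Permit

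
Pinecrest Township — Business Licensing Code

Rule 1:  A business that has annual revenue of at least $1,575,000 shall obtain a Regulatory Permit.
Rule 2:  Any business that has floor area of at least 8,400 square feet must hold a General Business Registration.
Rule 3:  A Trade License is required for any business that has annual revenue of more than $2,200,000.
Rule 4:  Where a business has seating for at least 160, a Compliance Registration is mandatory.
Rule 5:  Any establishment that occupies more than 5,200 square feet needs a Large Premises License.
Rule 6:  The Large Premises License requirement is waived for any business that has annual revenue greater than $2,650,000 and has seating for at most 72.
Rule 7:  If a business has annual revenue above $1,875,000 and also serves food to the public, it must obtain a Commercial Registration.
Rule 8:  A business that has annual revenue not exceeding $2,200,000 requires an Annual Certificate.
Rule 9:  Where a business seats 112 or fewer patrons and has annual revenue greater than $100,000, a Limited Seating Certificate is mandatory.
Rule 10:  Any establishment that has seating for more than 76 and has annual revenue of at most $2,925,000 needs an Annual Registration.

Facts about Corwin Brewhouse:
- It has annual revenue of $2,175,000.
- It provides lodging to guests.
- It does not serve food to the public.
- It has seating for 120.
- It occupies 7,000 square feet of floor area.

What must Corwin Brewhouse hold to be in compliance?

Rule 1: revenue $2,175,000 ≥ $1,575,000 → Regulatory Permit required.
Rule 2: floor area 7,000 square feet < 8,400 square feet → General Business Registration not required.
Rule 3: revenue $2,175,000 ≤ $2,200,000 → Trade License not required.
Rule 4: seating 120 < 160 → Compliance Registration not required.
Rule 5: floor area 7,000 square feet > 5,200 square feet → Large Premises License required.
Rule 6: revenue $2,175,000 ≤ $2,650,000; seating 120 > 72 → Large Premises License exemption does not apply.
Rule 7: revenue $2,175,000 > $1,875,000; does not serve food to the public → Commercial Registration not required.
Rule 8: revenue $2,175,000 ≤ $2,200,000 → Annual Certificate required.
Rule 9: seating 120 > 112; revenue $2,175,000 > $100,000 → Limited Seating Certificate not required.
Rule 10: seating 120 > 76; revenue $2,175,000 ≤ $2,925,000 → Annual Registration required.

Annual Certificate, Annual Registration, Large Premises License, Regulatory Permit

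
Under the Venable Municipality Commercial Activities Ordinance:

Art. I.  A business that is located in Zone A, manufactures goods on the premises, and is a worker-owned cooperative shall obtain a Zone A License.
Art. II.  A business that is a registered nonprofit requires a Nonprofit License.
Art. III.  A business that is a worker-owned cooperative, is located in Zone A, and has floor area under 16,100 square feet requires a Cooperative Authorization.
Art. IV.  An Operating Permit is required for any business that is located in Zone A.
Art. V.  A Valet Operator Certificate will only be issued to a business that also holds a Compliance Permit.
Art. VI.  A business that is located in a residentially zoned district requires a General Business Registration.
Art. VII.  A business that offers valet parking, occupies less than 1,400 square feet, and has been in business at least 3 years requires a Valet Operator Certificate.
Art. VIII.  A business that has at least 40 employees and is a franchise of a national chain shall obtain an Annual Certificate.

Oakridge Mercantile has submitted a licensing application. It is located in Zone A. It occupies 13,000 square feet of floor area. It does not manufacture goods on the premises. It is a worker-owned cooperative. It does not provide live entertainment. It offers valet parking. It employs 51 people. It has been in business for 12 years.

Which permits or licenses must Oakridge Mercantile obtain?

Cooperative Authorization, Operating Permit

Art. I. is located in Zone A; does not manufacture goods on the premises; is a worker-owned cooperative → Zone A License not required.
Art. II. is a worker-owned cooperative (not: is a registered nonprofit) → Nonprofit License not required.
Art. III. is a worker-owned cooperative; is located in Zone A; floor area 13,000 square feet < 16,100 square feet → Cooperative Authorization required.
Art. IV. is located in Zone A → Operating Permit required.
Art. V. Valet Operator Certificate is not required → no effect.
Art. VI. is located in Zone A (not: is located in a residentially zoned district) → General Business Registration not required.
Art. VII. offers valet parking; floor area 13,000 square feet ≥ 1,400 square feet; years in business 12 ≥ 3 → Valet Operator Certificate not required.
Art. VIII. employees 51 ≥ 40; is a worker-owned cooperative (not: is a franchise of a national chain) → Annual Certificate not required.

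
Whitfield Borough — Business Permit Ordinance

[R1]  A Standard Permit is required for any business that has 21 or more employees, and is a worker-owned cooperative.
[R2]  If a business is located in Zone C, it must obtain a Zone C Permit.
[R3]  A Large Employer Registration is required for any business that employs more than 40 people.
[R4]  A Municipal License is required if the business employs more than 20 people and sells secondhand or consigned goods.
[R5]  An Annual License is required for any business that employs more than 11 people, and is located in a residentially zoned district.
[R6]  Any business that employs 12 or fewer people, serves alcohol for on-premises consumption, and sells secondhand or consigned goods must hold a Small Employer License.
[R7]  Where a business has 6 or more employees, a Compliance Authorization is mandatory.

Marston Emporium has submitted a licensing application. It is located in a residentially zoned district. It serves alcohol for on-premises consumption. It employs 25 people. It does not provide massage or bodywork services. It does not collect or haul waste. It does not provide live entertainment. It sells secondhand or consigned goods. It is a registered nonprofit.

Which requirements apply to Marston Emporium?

[R1] employees 25 ≥ 21; is a registered nonprofit (not: is a worker-owned cooperative) → Standard Permit not required.
[R2] is located in a residentially zoned district (not: is located in Zone C) → Zone C Permit not required.
[R3] employees 25 ≤ 40 → Large Employer Registration not required.
[R4] employees 25 > 20; sells secondhand or consigned goods → Municipal License required.
[R5] employees 25 > 11; is located in a residentially zoned district → Annual License required.
[R6] employees 25 > 12; serves alcohol for on-premises consumption; sells secondhand or consigned goods → Small Employer License not required.
[R7] employees 25 ≥ 6 → Compliance Authorization required.

Annual License, Compliance Authorization, Municipal License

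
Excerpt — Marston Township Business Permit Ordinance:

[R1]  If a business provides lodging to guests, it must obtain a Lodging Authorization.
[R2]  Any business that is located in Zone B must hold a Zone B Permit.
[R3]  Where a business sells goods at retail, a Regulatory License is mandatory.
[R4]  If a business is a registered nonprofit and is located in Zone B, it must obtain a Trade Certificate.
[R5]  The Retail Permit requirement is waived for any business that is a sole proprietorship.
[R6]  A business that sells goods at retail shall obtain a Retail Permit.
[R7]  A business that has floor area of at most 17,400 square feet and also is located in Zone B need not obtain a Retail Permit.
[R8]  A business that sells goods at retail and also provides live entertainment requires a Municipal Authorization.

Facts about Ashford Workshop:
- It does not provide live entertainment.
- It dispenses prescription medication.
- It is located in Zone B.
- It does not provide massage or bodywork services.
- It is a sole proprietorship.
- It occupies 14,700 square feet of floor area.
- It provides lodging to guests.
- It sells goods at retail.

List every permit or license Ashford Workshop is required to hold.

Lodging Authorization, Regulatory License, Zone B Permit

[R1] provides lodging to guests → Lodging Authorization required.
[R2] is located in Zone B → Zone B Permit required.
[R3] sells goods at retail → Regulatory License required.
[R4] is a sole proprietorship (not: is a registered nonprofit); is located in Zone B → Trade Certificate not required.
[R5] is a sole proprietorship → exempt from Retail Permit.
[R6] sells goods at retail → Retail Permit required.
[R7] floor area 14,700 square feet ≤ 17,400 square feet; is located in Zone B → exempt from Retail Permit.
[R8] sells goods at retail; does not provide live entertainment → Municipal Authorization not required.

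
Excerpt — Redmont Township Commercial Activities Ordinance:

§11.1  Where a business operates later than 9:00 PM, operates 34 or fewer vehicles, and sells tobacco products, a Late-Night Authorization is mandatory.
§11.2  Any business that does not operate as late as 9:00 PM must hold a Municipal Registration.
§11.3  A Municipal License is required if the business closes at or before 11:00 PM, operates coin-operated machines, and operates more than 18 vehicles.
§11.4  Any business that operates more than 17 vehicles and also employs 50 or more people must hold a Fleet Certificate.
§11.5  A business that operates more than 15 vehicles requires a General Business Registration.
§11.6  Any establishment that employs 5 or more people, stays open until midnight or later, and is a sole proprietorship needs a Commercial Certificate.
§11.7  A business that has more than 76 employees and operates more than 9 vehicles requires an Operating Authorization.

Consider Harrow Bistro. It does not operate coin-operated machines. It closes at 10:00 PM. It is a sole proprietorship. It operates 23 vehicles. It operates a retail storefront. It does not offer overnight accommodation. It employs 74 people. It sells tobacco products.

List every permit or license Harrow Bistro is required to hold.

Fleet Certificate, General Business Registration, Late-Night Authorization

§11.1 closes 10:00 PM, after 9:00 PM; vehicles 23 ≤ 34; sells tobacco products → Late-Night Authorization required.
§11.2 closes 10:00 PM, after 9:00 PM → Municipal Registration not required.
§11.3 closes 10:00 PM, at/before 11:00 PM; does not operate coin-operated machines; vehicles 23 > 18 → Municipal License not required.
§11.4 vehicles 23 > 17; employees 74 ≥ 50 → Fleet Certificate required.
§11.5 vehicles 23 > 15 → General Business Registration required.
§11.6 employees 74 ≥ 5; closes 10:00 PM, at/before midnight; is a sole proprietorship → Commercial Certificate not required.
§11.7 employees 74 ≤ 76; vehicles 23 > 9 → Operating Authorization not required.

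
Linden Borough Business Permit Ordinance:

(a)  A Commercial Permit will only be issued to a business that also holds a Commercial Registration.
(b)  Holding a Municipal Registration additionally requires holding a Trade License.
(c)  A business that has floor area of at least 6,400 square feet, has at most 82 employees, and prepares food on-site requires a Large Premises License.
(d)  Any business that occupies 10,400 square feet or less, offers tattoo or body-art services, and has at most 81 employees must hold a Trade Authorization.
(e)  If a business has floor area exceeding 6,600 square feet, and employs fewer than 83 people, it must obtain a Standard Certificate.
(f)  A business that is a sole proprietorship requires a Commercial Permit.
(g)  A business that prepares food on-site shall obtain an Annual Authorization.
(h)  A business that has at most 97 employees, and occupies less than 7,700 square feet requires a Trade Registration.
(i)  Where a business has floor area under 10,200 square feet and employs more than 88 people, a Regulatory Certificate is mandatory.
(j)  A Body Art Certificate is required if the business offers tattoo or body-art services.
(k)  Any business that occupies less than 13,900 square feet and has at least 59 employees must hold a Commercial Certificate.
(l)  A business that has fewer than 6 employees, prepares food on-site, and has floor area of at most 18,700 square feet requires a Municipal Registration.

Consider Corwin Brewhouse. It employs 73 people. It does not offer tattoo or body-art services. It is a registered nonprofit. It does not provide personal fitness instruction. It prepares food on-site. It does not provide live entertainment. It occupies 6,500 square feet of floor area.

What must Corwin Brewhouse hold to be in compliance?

(a) Commercial Permit is not required → no effect.
(b) Municipal Registration is not required → no effect.
(c) floor area 6,500 square feet ≥ 6,400 square feet; employees 73 ≤ 82; prepares food on-site → Large Premises License required.
(d) floor area 6,500 square feet ≤ 10,400 square feet; does not offer tattoo or body-art services; employees 73 ≤ 81 → Trade Authorization not required.
(e) floor area 6,500 square feet ≤ 6,600 square feet; employees 73 < 83 → Standard Certificate not required.
(f) is a registered nonprofit (not: is a sole proprietorship) → Commercial Permit not required.
(g) prepares food on-site → Annual Authorization required.
(h) employees 73 ≤ 97; floor area 6,500 square feet < 7,700 square feet → Trade Registration required.
(i) floor area 6,500 square feet < 10,200 square feet; employees 73 ≤ 88 → Regulatory Certificate not required.
(j) does not offer tattoo or body-art services → Body Art Certificate not required.
(k) floor area 6,500 square feet < 13,900 square feet; employees 73 ≥ 59 → Commercial Certificate required.
(l) employees 73 ≥ 6; prepares food on-site; floor area 6,500 square feet ≤ 18,700 square feet → Municipal Registration not required.

Annual Authorization, Commercial Certificate, Large Premises License, Trade Registration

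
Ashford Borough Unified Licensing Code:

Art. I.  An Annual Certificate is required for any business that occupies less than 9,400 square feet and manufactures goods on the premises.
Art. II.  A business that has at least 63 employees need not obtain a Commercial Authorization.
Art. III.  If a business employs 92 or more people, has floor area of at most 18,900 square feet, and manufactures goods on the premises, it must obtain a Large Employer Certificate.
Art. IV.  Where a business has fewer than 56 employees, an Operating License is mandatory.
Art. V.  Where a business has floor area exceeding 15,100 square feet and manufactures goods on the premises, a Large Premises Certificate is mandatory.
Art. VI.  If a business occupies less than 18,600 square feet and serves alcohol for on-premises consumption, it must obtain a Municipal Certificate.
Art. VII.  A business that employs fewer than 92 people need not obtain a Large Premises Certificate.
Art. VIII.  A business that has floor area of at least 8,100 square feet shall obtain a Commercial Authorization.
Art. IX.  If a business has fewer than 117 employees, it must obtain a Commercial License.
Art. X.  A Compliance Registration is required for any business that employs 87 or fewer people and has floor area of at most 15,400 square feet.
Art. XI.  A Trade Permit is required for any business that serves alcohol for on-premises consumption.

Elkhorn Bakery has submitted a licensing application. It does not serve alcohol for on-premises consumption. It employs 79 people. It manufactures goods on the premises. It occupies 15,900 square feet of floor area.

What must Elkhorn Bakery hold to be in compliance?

Commercial License

Art. I. floor area 15,900 square feet ≥ 9,400 square feet; manufactures goods on the premises → Annual Certificate not required.
Art. II. employees 79 ≥ 63 → exempt from Commercial Authorization.
Art. III. employees 79 < 92; floor area 15,900 square feet ≤ 18,900 square feet; manufactures goods on the premises → Large Employer Certificate not required.
Art. IV. employees 79 ≥ 56 → Operating License not required.
Art. V. floor area 15,900 square feet > 15,100 square feet; manufactures goods on the premises → Large Premises Certificate required.
Art. VI. floor area 15,900 square feet < 18,600 square feet; does not serve alcohol for on-premises consumption → Municipal Certificate not required.
Art. VII. employees 79 < 92 → exempt from Large Premises Certificate.
Art. VIII. floor area 15,900 square feet ≥ 8,100 square feet → Commercial Authorization required.
Art. IX. employees 79 < 117 → Commercial License required.
Art. X. employees 79 ≤ 87; floor area 15,900 square feet > 15,400 square feet → Compliance Registration not required.
Art. XI. does not serve alcohol for on-premises consumption → Trade Permit not required.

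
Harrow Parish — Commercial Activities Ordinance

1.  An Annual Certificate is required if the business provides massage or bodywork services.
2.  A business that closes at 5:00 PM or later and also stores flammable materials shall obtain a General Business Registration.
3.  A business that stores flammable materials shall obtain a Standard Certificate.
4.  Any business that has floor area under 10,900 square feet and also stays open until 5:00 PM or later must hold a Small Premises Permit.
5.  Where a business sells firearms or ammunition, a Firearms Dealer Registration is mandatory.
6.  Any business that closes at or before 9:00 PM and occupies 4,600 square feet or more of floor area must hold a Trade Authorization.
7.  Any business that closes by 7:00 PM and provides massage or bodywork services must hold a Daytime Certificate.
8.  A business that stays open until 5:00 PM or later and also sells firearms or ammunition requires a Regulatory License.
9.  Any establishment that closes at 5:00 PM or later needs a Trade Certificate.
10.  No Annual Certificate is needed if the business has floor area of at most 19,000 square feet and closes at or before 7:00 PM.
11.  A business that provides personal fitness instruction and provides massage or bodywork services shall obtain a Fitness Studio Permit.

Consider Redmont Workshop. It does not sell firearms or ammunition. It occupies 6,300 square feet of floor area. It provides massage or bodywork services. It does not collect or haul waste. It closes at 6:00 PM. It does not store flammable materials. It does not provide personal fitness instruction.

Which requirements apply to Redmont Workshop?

Daytime Certificate, Small Premises Permit, Trade Authorization, Trade Certificate

1. provides massage or bodywork services → Annual Certificate required.
2. closes 6:00 PM, after 5:00 PM; does not store flammable materials → General Business Registration not required.
3. does not store flammable materials → Standard Certificate not required.
4. floor area 6,300 square feet < 10,900 square feet; closes 6:00 PM, after 5:00 PM → Small Premises Permit required.
5. does not sell firearms or ammunition → Firearms Dealer Registration not required.
6. closes 6:00 PM, at/before 9:00 PM; floor area 6,300 square feet ≥ 4,600 square feet → Trade Authorization required.
7. closes 6:00 PM, at/before 7:00 PM; provides massage or bodywork services → Daytime Certificate required.
8. closes 6:00 PM, after 5:00 PM; does not sell firearms or ammunition → Regulatory License not required.
9. closes 6:00 PM, after 5:00 PM → Trade Certificate required.
10. floor area 6,300 square feet ≤ 19,000 square feet; closes 6:00 PM, at/before 7:00 PM → exempt from Annual Certificate.
11. does not provide personal fitness instruction; provides massage or bodywork services → Fitness Studio Permit not required.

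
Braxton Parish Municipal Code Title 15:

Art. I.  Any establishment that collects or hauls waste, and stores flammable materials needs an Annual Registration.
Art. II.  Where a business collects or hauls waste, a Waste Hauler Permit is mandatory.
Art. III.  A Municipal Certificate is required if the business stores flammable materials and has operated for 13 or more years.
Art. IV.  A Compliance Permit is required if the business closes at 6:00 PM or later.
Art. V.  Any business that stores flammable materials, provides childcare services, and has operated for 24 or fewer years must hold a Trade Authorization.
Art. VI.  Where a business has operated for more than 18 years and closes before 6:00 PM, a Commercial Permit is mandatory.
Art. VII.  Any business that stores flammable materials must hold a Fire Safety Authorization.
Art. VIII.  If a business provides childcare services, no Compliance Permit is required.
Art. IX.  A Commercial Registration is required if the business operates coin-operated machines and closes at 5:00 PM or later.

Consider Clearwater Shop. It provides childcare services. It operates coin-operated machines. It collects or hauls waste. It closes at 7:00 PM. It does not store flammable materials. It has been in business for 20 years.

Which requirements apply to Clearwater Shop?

Art. I. collects or hauls waste; does not store flammable materials → Annual Registration not required.
Art. II. collects or hauls waste → Waste Hauler Permit required.
Art. III. does not store flammable materials; years in business 20 ≥ 13 → Municipal Certificate not required.
Art. IV. closes 7:00 PM, after 6:00 PM → Compliance Permit required.
Art. V. does not store flammable materials; provides childcare services; years in business 20 ≤ 24 → Trade Authorization not required.
Art. VI. years in business 20 > 18; closes 7:00 PM, after 6:00 PM → Commercial Permit not required.
Art. VII. does not store flammable materials → Fire Safety Authorization not required.
Art. VIII. provides childcare services → exempt from Compliance Permit.
Art. IX. operates coin-operated machines; closes 7:00 PM, after 5:00 PM → Commercial Registration required.

Commercial Registration, Waste Hauler Permit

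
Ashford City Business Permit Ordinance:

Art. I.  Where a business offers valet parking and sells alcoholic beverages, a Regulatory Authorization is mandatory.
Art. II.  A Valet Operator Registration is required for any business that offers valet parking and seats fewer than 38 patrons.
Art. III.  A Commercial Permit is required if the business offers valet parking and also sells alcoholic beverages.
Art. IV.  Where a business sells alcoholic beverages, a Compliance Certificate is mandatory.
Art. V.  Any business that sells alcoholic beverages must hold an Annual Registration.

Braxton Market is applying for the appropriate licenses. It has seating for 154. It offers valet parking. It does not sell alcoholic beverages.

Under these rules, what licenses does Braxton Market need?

None

Art. I. offers valet parking; does not sell alcoholic beverages → Regulatory Authorization not required.
Art. II. offers valet parking; seating 154 ≥ 38 → Valet Operator Registration not required.
Art. III. offers valet parking; does not sell alcoholic beverages → Commercial Permit not required.
Art. IV. does not sell alcoholic beverages → Compliance Certificate not required.
Art. V. does not sell alcoholic beverages → Annual Registration not required.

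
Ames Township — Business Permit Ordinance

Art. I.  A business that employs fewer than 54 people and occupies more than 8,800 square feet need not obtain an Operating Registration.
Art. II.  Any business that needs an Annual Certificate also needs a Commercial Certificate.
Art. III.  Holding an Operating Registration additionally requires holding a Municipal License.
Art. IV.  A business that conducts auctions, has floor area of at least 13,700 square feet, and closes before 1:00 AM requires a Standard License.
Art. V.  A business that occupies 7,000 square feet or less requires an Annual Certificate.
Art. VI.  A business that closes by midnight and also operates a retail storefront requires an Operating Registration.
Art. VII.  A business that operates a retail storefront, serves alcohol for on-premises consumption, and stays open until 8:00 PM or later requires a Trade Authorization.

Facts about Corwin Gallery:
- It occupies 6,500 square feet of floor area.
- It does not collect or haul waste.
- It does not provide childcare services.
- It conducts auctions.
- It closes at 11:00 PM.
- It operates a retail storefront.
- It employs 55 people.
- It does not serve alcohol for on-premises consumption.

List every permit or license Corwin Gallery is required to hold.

Annual Certificate, Commercial Certificate, Municipal License, Operating Registration

Art. I. employees 55 ≥ 54; floor area 6,500 square feet ≤ 8,800 square feet → Operating Registration exemption does not apply.
Art. II. Annual Certificate is required → Commercial Certificate also required.
Art. III. Operating Registration is required → Municipal License also required.
Art. IV. conducts auctions; floor area 6,500 square feet < 13,700 square feet; closes 11:00 PM, at/before 1:00 AM → Standard License not required.
Art. V. floor area 6,500 square feet ≤ 7,000 square feet → Annual Certificate required.
Art. VI. closes 11:00 PM, at/before midnight; operates a retail storefront → Operating Registration required.
Art. VII. operates a retail storefront; does not serve alcohol for on-premises consumption; closes 11:00 PM, after 8:00 PM → Trade Authorization not required.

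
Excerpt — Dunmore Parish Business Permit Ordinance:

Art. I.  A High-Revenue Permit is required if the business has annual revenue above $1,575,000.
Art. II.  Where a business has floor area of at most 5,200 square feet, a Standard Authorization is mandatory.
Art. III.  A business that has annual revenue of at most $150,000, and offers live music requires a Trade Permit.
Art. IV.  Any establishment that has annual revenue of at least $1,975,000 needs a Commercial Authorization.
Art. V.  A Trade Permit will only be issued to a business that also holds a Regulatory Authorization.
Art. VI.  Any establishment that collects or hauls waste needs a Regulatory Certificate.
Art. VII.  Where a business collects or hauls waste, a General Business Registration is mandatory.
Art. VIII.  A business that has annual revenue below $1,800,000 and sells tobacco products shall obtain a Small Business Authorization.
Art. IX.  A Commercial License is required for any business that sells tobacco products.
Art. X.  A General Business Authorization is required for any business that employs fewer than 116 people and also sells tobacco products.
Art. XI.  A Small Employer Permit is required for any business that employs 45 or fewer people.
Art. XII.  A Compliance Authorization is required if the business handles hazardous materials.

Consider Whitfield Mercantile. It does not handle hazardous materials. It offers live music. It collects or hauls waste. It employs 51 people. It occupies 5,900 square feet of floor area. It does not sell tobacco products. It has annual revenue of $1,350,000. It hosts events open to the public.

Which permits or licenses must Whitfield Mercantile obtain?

General Business Registration, Regulatory Certificate

Art. I. revenue $1,350,000 ≤ $1,575,000 → High-Revenue Permit not required.
Art. II. floor area 5,900 square feet > 5,200 square feet → Standard Authorization not required.
Art. III. revenue $1,350,000 > $150,000; offers live music → Trade Permit not required.
Art. IV. revenue $1,350,000 < $1,975,000 → Commercial Authorization not required.
Art. V. Trade Permit is not required → no effect.
Art. VI. collects or hauls waste → Regulatory Certificate required.
Art. VII. collects or hauls waste → General Business Registration required.
Art. VIII. revenue $1,350,000 < $1,800,000; does not sell tobacco products → Small Business Authorization not required.
Art. IX. does not sell tobacco products → Commercial License not required.
Art. X. employees 51 < 116; does not sell tobacco products → General Business Authorization not required.
Art. XI. employees 51 > 45 → Small Employer Permit not required.
Art. XII. does not handle hazardous materials → Compliance Authorization not required.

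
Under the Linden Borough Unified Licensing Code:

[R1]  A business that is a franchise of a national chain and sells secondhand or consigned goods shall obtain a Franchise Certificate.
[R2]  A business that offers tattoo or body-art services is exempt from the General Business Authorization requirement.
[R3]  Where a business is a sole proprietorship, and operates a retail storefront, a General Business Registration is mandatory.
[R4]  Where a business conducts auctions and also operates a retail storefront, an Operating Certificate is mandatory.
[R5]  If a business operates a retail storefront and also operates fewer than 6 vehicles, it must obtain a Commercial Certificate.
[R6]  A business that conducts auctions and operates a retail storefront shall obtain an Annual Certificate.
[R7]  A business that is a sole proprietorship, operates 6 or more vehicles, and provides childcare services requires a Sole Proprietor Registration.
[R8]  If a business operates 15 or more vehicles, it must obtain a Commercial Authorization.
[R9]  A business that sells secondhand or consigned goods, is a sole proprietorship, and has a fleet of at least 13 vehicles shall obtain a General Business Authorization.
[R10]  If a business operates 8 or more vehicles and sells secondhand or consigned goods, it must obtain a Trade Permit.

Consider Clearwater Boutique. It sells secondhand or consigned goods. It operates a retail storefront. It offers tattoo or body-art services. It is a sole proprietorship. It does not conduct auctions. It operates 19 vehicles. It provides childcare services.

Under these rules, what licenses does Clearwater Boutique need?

[R1] is a sole proprietorship (not: is a franchise of a national chain); sells secondhand or consigned goods → Franchise Certificate not required.
[R2] offers tattoo or body-art services → exempt from General Business Authorization.
[R3] is a sole proprietorship; operates a retail storefront → General Business Registration required.
[R4] does not conduct auctions; operates a retail storefront → Operating Certificate not required.
[R5] operates a retail storefront; vehicles 19 ≥ 6 → Commercial Certificate not required.
[R6] does not conduct auctions; operates a retail storefront → Annual Certificate not required.
[R7] is a sole proprietorship; vehicles 19 ≥ 6; provides childcare services → Sole Proprietor Registration required.
[R8] vehicles 19 ≥ 15 → Commercial Authorization required.
[R9] sells secondhand or consigned goods; is a sole proprietorship; vehicles 19 ≥ 13 → General Business Authorization required.
[R10] vehicles 19 ≥ 8; sells secondhand or consigned goods → Trade Permit required.

Commercial Authorization, General Business Registration, Sole Proprietor Registration, Trade Permit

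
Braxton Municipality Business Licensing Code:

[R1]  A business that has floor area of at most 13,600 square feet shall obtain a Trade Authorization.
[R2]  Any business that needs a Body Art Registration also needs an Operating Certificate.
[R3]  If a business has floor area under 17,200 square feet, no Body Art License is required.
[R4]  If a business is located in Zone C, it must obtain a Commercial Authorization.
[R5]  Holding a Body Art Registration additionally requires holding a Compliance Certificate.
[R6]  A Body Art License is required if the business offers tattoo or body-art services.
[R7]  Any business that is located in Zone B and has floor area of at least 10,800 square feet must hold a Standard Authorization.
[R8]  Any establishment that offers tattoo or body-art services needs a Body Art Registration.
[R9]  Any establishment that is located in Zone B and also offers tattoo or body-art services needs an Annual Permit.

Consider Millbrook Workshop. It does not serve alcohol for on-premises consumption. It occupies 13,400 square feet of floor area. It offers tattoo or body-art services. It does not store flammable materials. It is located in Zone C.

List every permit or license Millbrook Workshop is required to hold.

Body Art Registration, Commercial Authorization, Compliance Certificate, Operating Certificate, Trade Authorization

[R1] floor area 13,400 square feet ≤ 13,600 square feet → Trade Authorization required.
[R2] Body Art Registration is required → Operating Certificate also required.
[R3] floor area 13,400 square feet < 17,200 square feet → exempt from Body Art License.
[R4] is located in Zone C → Commercial Authorization required.
[R5] Body Art Registration is required → Compliance Certificate also required.
[R6] offers tattoo or body-art services → Body Art License required.
[R7] is located in Zone C (not: is located in Zone B); floor area 13,400 square feet ≥ 10,800 square feet → Standard Authorization not required.
[R8] offers tattoo or body-art services → Body Art Registration required.
[R9] is located in Zone C (not: is located in Zone B); offers tattoo or body-art services → Annual Permit not required.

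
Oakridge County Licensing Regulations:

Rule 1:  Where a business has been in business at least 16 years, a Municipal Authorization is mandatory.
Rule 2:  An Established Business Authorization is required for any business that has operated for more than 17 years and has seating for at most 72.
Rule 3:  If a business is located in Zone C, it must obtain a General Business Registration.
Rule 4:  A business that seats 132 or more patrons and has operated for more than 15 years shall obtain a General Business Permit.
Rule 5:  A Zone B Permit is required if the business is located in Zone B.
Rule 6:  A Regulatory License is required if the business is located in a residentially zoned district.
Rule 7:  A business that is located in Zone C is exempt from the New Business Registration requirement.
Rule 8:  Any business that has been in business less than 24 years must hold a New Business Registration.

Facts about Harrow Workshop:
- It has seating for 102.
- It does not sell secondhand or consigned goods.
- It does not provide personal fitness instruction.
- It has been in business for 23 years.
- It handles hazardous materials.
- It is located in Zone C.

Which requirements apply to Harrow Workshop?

Rule 1: years in business 23 ≥ 16 → Municipal Authorization required.
Rule 2: years in business 23 > 17; seating 102 > 72 → Established Business Authorization not required.
Rule 3: is located in Zone C → General Business Registration required.
Rule 4: seating 102 < 132; years in business 23 > 15 → General Business Permit not required.
Rule 5: is located in Zone C (not: is located in Zone B) → Zone B Permit not required.
Rule 6: is located in Zone C (not: is located in a residentially zoned district) → Regulatory License not required.
Rule 7: is located in Zone C → exempt from New Business Registration.
Rule 8: years in business 23 < 24 → New Business Registration required.

General Business Registration, Municipal Authorization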